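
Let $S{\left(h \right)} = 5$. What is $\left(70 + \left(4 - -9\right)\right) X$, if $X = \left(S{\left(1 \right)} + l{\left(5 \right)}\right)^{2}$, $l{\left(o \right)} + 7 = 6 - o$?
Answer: $83$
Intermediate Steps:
$l{\left(o \right)} = -1 - o$ ($l{\left(o \right)} = -7 - \left(-6 + o\right) = -1 - o$)
$X = 1$ ($X = \left(5 - 6\right)^{2} = \left(-1\right)^{2} = 1$)
$\left(70 + \left(4 - -9\right)\right) X = \left(70 + \left(4 - -9\right)\right) 1 = \left(70 + \left(4 + 9\right)\right) 1 = \left(70 + 13\right) 1 = 83 \cdot 1 = 83$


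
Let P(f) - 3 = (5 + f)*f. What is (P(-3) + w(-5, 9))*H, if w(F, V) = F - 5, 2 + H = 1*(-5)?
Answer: 91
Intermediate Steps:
H = -7 (H = -2 + 1*(-5) = -2 - 5 = -7)
P(f) = 3 + f*(5 + f) (P(f) = 3 + (5 + f)*f = 3 + f*(5 + f))
w(F, V) = -5 + F
(P(-3) + w(-5, 9))*H = ((3 + (-3)² + 5*(-3)) + (-5 - 5))*(-7) = ((3 + 9 - 15) - 10)*(-7) = (-3 - 10)*(-7) = -13*(-7) = 91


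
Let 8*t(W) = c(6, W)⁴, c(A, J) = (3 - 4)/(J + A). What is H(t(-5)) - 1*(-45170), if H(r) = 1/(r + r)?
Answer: 45174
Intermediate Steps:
c(A, J) = -1/(A + J)
t(W) = 1/(8*(6 + W)⁴) (t(W) = (-1/(6 + W))⁴/8 = 1/(8*(6 + W)⁴))
H(r) = 1/(2*r)
H(t(-5)) - 1*(-45170) = 1/(2*((1/(8*(6 - 5)⁴)))) - 1*(-45170) = 1/(2*(((⅛)/1⁴))) + 45170 = 1/(2*(((⅛)*1))) + 45170 = 1/(2*(⅛)) + 45170 = (½)*8 + 45170 = 4 + 45170 = 45174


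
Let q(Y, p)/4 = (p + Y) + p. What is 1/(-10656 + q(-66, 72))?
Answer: -1/10344 ≈ -9.6674e-5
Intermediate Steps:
q(Y, p) = 4*Y + 8*p (q(Y, p) = 4*((p + Y) + p) = 4*((Y + p) + p) = 4*(Y + 2*p) = 4*Y + 8*p)
1/(-10656 + q(-66, 72)) = 1/(-10656 + (4*(-66) + 8*72)) = 1/(-10656 + (-264 + 576)) = 1/(-10656 + 312) = 1/(-10344) = -1/10344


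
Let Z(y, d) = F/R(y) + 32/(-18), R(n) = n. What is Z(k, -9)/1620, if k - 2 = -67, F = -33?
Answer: -743/947700 ≈ -0.00078400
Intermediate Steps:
k = -65 (k = 2 - 67 = -65)
Z(y, d) = -16/9 - 33/y (Z(y, d) = -33/y + 32/(-18) = -33/y + 32*(-1/18) = -33/y - 16/9 = -16/9 - 33/y)
Z(k, -9)/1620 = (-16/9 - 33/(-65))/1620 = (-16/9 - 33*(-1/65))/1620 = (-16/9 + 33/65)/1620 = (1/1620)*(-743/585) = -743/947700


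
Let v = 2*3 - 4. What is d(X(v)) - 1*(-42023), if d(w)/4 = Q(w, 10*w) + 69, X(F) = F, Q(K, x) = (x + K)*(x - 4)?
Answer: 43707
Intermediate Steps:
Q(K, x) = (-4 + x)*(K + x) (Q(K, x) = (K + x)*(-4 + x) = (-4 + x)*(K + x))
v = 2 (v = 6 - 4 = 2)
d(w) = 276 - 176*w + 440*w² (d(w) = 4*(((10*w)² - 4*w - 40*w + w*(10*w)) + 69) = 4*((100*w² - 4*w - 40*w + 10*w²) + 69) = 4*((-44*w + 110*w²) + 69) = 4*(69 - 44*w + 110*w²) = 276 - 176*w + 440*w²)
d(X(v)) - 1*(-42023) = (276 - 176*2 + 440*2²) - 1*(-42023) = (276 - 352 + 440*4) + 42023 = (276 - 352 + 1760) + 42023 = 1684 + 42023 = 43707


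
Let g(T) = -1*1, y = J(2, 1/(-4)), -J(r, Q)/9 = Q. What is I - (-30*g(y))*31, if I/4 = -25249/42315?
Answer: -5636278/6045 ≈ -932.39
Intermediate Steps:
J(r, Q) = -9*Q
y = 9/4 (y = -9/(-4) = -9*(-1/4) = 9/4 ≈ 2.2500)
g(T) = -1
I = -14428/6045 (I = 4*(-25249/42315) = 4*(-25249*1/42315) = 4*(-3607/6045) = -14428/6045 ≈ -2.3868)
I - (-30*g(y))*31 = -14428/6045 - (-30*(-1))*31 = -14428/6045 - 30*31 = -14428/6045 - 1*930 = -14428/6045 - 930 = -5636278/6045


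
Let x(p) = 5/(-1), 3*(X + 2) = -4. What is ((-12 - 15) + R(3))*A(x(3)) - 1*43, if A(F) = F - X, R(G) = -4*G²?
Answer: 62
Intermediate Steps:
X = -10/3 (X = -2 + (⅓)*(-4) = -2 - 4/3 = -10/3 ≈ -3.3333)
x(p) = -5 (x(p) = 5*(-1) = -5)
A(F) = 10/3 + F (A(F) = F - 1*(-10/3) = F + 10/3 = 10/3 + F)
((-12 - 15) + R(3))*A(x(3)) - 1*43 = ((-12 - 15) - 4*3²)*(10/3 - 5) - 1*43 = (-27 - 4*9)*(-5/3) - 43 = (-27 - 36)*(-5/3) - 43 = -63*(-5/3) - 43 = 105 - 43 = 62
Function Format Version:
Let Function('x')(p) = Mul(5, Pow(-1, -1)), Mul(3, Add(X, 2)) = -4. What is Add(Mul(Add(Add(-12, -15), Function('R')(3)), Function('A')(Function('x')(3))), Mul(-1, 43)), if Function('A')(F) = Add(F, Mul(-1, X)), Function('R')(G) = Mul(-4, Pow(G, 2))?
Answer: 62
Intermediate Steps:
X = Rational(-10, 3) (X = Add(-2, Mul(Rational(1, 3), -4)) = Add(-2, Rational(-4, 3)) = Rational(-10, 3) ≈ -3.3333)
Function('x')(p) = -5 (Function('x')(p) = Mul(5, -1) = -5)
Function('A')(F) = Add(Rational(10, 3), F) (Function('A')(F) = Add(F, Mul(-1, Rational(-10, 3))) = Add(F, Rational(10, 3)) = Add(Rational(10, 3), F))
Add(Mul(Add(Add(-12, -15), Function('R')(3)), Function('A')(Function('x')(3))), Mul(-1, 43)) = Add(Mul(Add(Add(-12, -15), Mul(-4, Pow(3, 2))), Add(Rational(10, 3), -5)), Mul(-1, 43)) = Add(Mul(Add(-27, Mul(-4, 9)), Rational(-5, 3)), -43) = Add(Mul(Add(-27, -36), Rational(-5, 3)), -43) = Add(Mul(-63, Rational(-5, 3)), -43) = Add(105, -43) = 62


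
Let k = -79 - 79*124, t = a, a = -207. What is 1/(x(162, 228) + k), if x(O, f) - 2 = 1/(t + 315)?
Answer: -108/1066283 ≈ -0.00010129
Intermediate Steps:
t = -207
k = -9875 (k = -79 - 9796 = -9875)
x(O, f) = 217/108 (x(O, f) = 2 + 1/(-207 + 315) = 2 + 1/108 = 217/108)
1/(x(162, 228) + k) = 1/(217/108 - 9875) = 1/(-1066283/108) = -108/1066283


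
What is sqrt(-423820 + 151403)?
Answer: I*sqrt(272417) ≈ 521.94*I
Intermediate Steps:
sqrt(-423820 + 151403) = sqrt(-272417) = I*sqrt(272417)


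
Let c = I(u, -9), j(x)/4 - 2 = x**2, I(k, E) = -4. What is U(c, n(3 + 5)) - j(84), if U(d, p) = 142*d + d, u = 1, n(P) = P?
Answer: -28804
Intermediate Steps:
j(x) = 8 + 4*x**2
c = -4
U(d, p) = 143*d
U(c, n(3 + 5)) - j(84) = 143*(-4) - (8 + 4*84**2) = -572 - (8 + 4*7056) = -572 - (8 + 28224) = -572 - 1*28232 = -572 - 28232 = -28804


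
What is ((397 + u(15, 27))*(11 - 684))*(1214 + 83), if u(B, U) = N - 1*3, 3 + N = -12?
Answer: -330821899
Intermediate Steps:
N = -15 (N = -3 - 12 = -15)
u(B, U) = -18 (u(B, U) = -15 - 1*3 = -15 - 3 = -18)
((397 + u(15, 27))*(11 - 684))*(1214 + 83) = ((397 - 18)*(11 - 684))*(1214 + 83) = (379*(-673))*1297 = -255067*1297 = -330821899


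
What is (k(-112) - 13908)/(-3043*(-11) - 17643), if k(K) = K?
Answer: -1402/1583 ≈ -0.88566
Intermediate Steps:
(k(-112) - 13908)/(-3043*(-11) - 17643) = (-112 - 13908)/(-3043*(-11) - 17643) = -14020/(33473 - 17643) = -14020/15830 = -14020*1/15830 = -1402/1583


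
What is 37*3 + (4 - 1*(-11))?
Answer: 126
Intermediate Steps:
37*3 + (4 - 1*(-11)) = 111 + (4 + 11) = 111 + 15 = 126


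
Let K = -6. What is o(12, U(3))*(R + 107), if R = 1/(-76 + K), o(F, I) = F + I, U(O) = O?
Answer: 131595/82 ≈ 1604.8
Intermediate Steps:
R = -1/82 (R = 1/(-76 - 6) = 1/(-82) = -1/82 ≈ -0.012195)
o(12, U(3))*(R + 107) = (12 + 3)*(-1/82 + 107) = 15*(8773/82) = 131595/82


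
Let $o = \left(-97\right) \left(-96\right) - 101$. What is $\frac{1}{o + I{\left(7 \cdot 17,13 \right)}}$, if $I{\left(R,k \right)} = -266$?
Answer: $\frac{1}{8945} \approx 0.00011179$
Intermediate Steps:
$o = 9211$ ($o = 9312 - 101 = 9211$)
$\frac{1}{o + I{\left(7 \cdot 17,13 \right)}} = \frac{1}{9211 - 266} = \frac{1}{8945}$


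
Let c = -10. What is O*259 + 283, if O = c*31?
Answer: -80007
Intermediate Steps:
O = -310 (O = -10*31 = -310)
O*259 + 283 = -310*259 + 283 = -80290 + 283 = -80007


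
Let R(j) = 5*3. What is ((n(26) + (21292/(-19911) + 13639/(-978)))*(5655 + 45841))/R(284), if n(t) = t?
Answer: 203988246772/5409155 ≈ 37712.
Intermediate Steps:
R(j) = 15
((n(26) + (21292/(-19911) + 13639/(-978)))*(5655 + 45841))/R(284) = ((26 + (21292/(-19911) + 13639/(-978)))*(5655 + 45841))/15 = ((26 + (21292*(-1/19911) + 13639*(-1/978)))*51496)*(1/15) = ((26 + (-21292/19911 - 13639/978))*51496)*(1/15) = ((26 - 32487745/2163662)*51496)*(1/15) = ((23767467/2163662)*51496)*(1/15) = (611964740316/1081831)*(1/15) = 203988246772/5409155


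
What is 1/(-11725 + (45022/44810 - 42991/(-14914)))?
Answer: -334148170/3916588350841 ≈ -8.5316e-5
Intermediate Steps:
1/(-11725 + (45022/44810 - 42991/(-14914))) = 1/(-11725 + (45022*(1/44810) - 42991*(-1/14914))) = 1/(-11725 + (22511/22405 + 42991/14914)) = 1/(-11725 + 1298942409/334148170) = 1/(-3916588350841/334148170) = -334148170/3916588350841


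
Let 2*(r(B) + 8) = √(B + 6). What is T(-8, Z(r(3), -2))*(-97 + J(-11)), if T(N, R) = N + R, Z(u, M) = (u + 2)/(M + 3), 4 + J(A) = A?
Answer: 1400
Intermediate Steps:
J(A) = -4 + A
r(B) = -8 + √(6 + B)/2 (r(B) = -8 + √(B + 6)/2 = -8 + √(6 + B)/2)
Z(u, M) = (2 + u)/(3 + M)
T(-8, Z(r(3), -2))*(-97 + J(-11)) = (-8 + (2 + (-8 + √(6 + 3)/2))/(3 - 2))*(-97 + (-4 - 11)) = (-8 + (2 + (-8 + √9/2))/1)*(-97 - 15) = (-8 + 1*(2 + (-8 + (½)*3)))*(-112) = (-8 + 1*(2 + (-8 + 3/2)))*(-112) = (-8 + 1*(2 - 13/2))*(-112) = (-8 + 1*(-9/2))*(-112) = (-8 - 9/2)*(-112) = -25/2*(-112) = 1400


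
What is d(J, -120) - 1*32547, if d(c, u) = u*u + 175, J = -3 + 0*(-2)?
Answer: -17972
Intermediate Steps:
J = -3 (J = -3 + 0 = -3)
d(c, u) = 175 + u² (d(c, u) = u² + 175 = 175 + u²)
d(J, -120) - 1*32547 = (175 + (-120)²) - 1*32547 = (175 + 14400) - 32547 = 14575 - 32547 = -17972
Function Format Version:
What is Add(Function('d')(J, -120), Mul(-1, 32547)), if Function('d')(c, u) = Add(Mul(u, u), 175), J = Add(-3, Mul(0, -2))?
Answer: -17972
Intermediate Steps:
J = -3 (J = Add(-3, 0) = -3)
Function('d')(c, u) = Add(175, Pow(u, 2)) (Function('d')(c, u) = Add(Pow(u, 2), 175) = Add(175, Pow(u, 2)))
Add(Function('d')(J, -120), Mul(-1, 32547)) = Add(Add(175, Pow(-120, 2)), Mul(-1, 32547)) = Add(Add(175, 14400), -32547) = Add(14575, -32547) = -17972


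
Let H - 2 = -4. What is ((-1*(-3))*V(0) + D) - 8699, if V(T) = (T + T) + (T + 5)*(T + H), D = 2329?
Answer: -6400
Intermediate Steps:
H = -2 (H = 2 - 4 = -2)
V(T) = 2*T + (-2 + T)*(5 + T) (V(T) = (T + T) + (T + 5)*(T - 2) = 2*T + (5 + T)*(-2 + T) = 2*T + (-2 + T)*(5 + T))
((-1*(-3))*V(0) + D) - 8699 = ((-1*(-3))*(-10 + 0**2 + 5*0) + 2329) - 8699 = (3*(-10 + 0 + 0) + 2329) - 8699 = (3*(-10) + 2329) - 8699 = (-30 + 2329) - 8699 = 2299 - 8699 = -6400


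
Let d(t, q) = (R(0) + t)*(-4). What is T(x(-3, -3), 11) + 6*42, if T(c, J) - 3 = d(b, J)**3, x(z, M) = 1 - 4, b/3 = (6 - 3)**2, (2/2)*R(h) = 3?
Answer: -1727745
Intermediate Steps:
R(h) = 3
b = 27 (b = 3*(6 - 3)**2 = 3*3**2 = 3*9 = 27)
d(t, q) = -12 - 4*t (d(t, q) = (3 + t)*(-4) = -12 - 4*t)
x(z, M) = -3
T(c, J) = -1727997 (T(c, J) = 3 + (-12 - 4*27)**3 = 3 + (-12 - 108)**3 = 3 + (-120)**3 = 3 - 1728000 = -1727997)
T(x(-3, -3), 11) + 6*42 = -1727997 + 6*42 = -1727997 + 252 = -1727745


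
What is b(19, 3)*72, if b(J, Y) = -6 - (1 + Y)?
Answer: -720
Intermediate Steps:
b(J, Y) = -7 - Y (b(J, Y) = -6 + (-1 - Y) = -7 - Y)
b(19, 3)*72 = (-7 - 1*3)*72 = (-7 - 3)*72 = -10*72 = -720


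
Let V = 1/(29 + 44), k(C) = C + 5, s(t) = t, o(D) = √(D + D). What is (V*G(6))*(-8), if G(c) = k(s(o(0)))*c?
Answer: -240/73 ≈ -3.2877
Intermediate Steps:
o(D) = √2*√D (o(D) = √(2*D) = √2*√D)
k(C) = 5 + C
V = 1/73 ≈ 0.013699
G(c) = 5*c (G(c) = (5 + √2*√0)*c = (5 + √2*0)*c = (5 + 0)*c = 5*c)
(V*G(6))*(-8) = ((5*6)/73)*(-8) = ((1/73)*30)*(-8) = (30/73)*(-8) = -240/73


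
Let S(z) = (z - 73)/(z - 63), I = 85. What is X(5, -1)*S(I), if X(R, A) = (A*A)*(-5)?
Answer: -30/11 ≈ -2.7273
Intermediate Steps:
X(R, A) = -5*A² (X(R, A) = A²*(-5) = -5*A²)
S(z) = (-73 + z)/(-63 + z)
X(5, -1)*S(I) = (-5*(-1)²)*((-73 + 85)/(-63 + 85)) = (-5*1)*(12/22) = -5*12/22 = -5*6/11 = -30/11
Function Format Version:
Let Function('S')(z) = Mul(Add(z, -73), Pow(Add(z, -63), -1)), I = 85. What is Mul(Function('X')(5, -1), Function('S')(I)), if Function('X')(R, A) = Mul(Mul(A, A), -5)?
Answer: Rational(-30, 11) ≈ -2.7273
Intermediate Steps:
Function('X')(R, A) = Mul(-5, Pow(A, 2)) (Function('X')(R, A) = Mul(Pow(A, 2), -5) = Mul(-5, Pow(A, 2)))
Function('S')(z) = Mul(Pow(Add(-63, z), -1), Add(-73, z)) (Function('S')(z) = Mul(Add(-73, z), Pow(Add(-63, z), -1)) = Mul(Pow(Add(-63, z), -1), Add(-73, z)))
Mul(Function('X')(5, -1), Function('S')(I)) = Mul(Mul(-5, Pow(-1, 2)), Mul(Pow(Add(-63, 85), -1), Add(-73, 85))) = Mul(Mul(-5, 1), Mul(Pow(22, -1), 12)) = Mul(-5, Mul(Rational(1, 22), 12)) = Mul(-5, Rational(6, 11)) = Rational(-30, 11)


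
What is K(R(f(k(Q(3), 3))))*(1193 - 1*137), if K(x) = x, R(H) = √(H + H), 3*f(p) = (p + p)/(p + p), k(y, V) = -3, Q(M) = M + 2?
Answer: 352*√6 ≈ 862.22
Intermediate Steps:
Q(M) = 2 + M
f(p) = ⅓ (f(p) = ((p + p)/(p + p))/3 = ((2*p)/((2*p)))/3 = ((2*p)*(1/(2*p)))/3 = (⅓)*1 = ⅓)
R(H) = √2*√H (R(H) = √(2*H) = √2*√H)
K(R(f(k(Q(3), 3))))*(1193 - 1*137) = (√2*√(⅓))*(1193 - 1*137) = (√2*(√3/3))*(1193 - 137) = (√6/3)*1056 = 352*√6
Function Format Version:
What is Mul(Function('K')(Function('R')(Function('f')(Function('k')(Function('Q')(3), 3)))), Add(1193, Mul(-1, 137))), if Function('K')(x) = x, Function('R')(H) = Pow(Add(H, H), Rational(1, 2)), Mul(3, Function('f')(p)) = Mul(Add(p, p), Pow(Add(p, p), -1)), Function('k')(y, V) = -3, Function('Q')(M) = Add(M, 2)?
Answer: Mul(352, Pow(6, Rational(1, 2))) ≈ 862.22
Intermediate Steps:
Function('Q')(M) = Add(2, M)
Function('f')(p) = Rational(1, 3) (Function('f')(p) = Mul(Rational(1, 3), Mul(Add(p, p), Pow(Add(p, p), -1))) = Mul(Rational(1, 3), Mul(Mul(2, p), Pow(Mul(2, p), -1))) = Mul(Rational(1, 3), Mul(Mul(2, p), Mul(Rational(1, 2), Pow(p, -1)))) = Mul(Rational(1, 3), 1) = Rational(1, 3))
Function('R')(H) = Mul(Pow(2, Rational(1, 2)), Pow(H, Rational(1, 2))) (Function('R')(H) = Pow(Mul(2, H), Rational(1, 2)) = Mul(Pow(2, Rational(1, 2)), Pow(H, Rational(1, 2))))
Mul(Function('K')(Function('R')(Function('f')(Function('k')(Function('Q')(3), 3)))), Add(1193, Mul(-1, 137))) = Mul(Mul(Pow(2, Rational(1, 2)), Pow(Rational(1, 3), Rational(1, 2))), Add(1193, Mul(-1, 137))) = Mul(Mul(Pow(2, Rational(1, 2)), Mul(Rational(1, 3), Pow(3, Rational(1, 2)))), Add(1193, -137)) = Mul(Mul(Rational(1, 3), Pow(6, Rational(1, 2))), 1056) = Mul(352, Pow(6, Rational(1, 2)))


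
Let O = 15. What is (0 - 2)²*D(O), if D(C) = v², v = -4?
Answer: 64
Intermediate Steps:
D(C) = 16 (D(C) = (-4)² = 16)
(0 - 2)²*D(O) = (0 - 2)²*16 = (-2)²*16 = 4*16 = 64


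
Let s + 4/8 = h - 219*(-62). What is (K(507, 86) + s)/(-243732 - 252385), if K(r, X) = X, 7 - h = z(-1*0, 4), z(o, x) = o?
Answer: -27341/992234 ≈ -0.027555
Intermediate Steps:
h = 7 (h = 7 - (-1)*0 = 7 - 1*0 = 7 + 0 = 7)
s = 27169/2 (s = -½ + (7 - 219*(-62)) = -½ + (7 + 13578) = -½ + 13585 = 27169/2 ≈ 13585.)
(K(507, 86) + s)/(-243732 - 252385) = (86 + 27169/2)/(-243732 - 252385) = (27341/2)/(-496117) = (27341/2)*(-1/496117) = -27341/992234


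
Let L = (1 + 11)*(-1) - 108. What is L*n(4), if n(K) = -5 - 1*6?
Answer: 1320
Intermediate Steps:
n(K) = -11 (n(K) = -5 - 6 = -11)
L = -120 (L = 12*(-1) - 108 = -12 - 108 = -120)
L*n(4) = -120*(-11) = 1320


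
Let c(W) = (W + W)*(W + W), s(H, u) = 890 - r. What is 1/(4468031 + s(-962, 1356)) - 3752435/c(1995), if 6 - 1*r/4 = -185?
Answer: -3353290558439/14226701251140 ≈ -0.23570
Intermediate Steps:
r = 764 (r = 24 - 4*(-185) = 24 + 740 = 764)
s(H, u) = 126 (s(H, u) = 890 - 1*764 = 890 - 764 = 126)
c(W) = 4*W² (c(W) = (2*W)*(2*W) = 4*W²)
1/(4468031 + s(-962, 1356)) - 3752435/c(1995) = 1/(4468031 + 126) - 3752435/(4*1995²) = 1/4468157 - 3752435/(4*3980025) = 1/4468157 - 3752435/15920100 = 1/4468157 - 3752435*1/15920100 = 1/4468157 - 750487/3184020 = -3353290558439/14226701251140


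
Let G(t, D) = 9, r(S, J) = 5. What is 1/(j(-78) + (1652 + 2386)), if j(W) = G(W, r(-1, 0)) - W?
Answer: 1/4125 ≈ 0.00024242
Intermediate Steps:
j(W) = 9 - W
1/(j(-78) + (1652 + 2386)) = 1/((9 - 1*(-78)) + (1652 + 2386)) = 1/((9 + 78) + 4038) = 1/(87 + 4038) = 1/4125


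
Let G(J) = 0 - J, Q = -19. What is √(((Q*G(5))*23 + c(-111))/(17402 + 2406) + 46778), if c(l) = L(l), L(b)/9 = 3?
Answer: √286776768742/2476 ≈ 216.28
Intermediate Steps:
L(b) = 27 (L(b) = 9*3 = 27)
c(l) = 27
G(J) = -J
√(((Q*G(5))*23 + c(-111))/(17402 + 2406) + 46778) = √((-(-19)*5*23 + 27)/(17402 + 2406) + 46778) = √((-19*(-5)*23 + 27)/19808 + 46778) = √((95*23 + 27)*(1/19808) + 46778) = √((2185 + 27)*(1/19808) + 46778) = √(2212*(1/19808) + 46778) = √(553/4952 + 46778) = √(231645209/4952) = √286776768742/2476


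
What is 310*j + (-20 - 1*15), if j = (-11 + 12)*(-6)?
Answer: -1895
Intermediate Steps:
j = -6 (j = 1*(-6) = -6)
310*j + (-20 - 1*15) = 310*(-6) + (-20 - 1*15) = -1860 + (-20 - 15) = -1860 - 35 = -1895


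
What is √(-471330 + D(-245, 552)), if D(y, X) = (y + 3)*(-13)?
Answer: 2*I*√117046 ≈ 684.24*I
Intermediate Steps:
D(y, X) = -39 - 13*y (D(y, X) = (3 + y)*(-13) = -39 - 13*y)
√(-471330 + D(-245, 552)) = √(-471330 + (-39 - 13*(-245))) = √(-471330 + (-39 + 3185)) = √(-471330 + 3146) = √(-468184) = 2*I*√117046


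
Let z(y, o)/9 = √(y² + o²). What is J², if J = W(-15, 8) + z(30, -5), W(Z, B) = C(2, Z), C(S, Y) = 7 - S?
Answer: 74950 + 450*√37 ≈ 77687.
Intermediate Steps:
z(y, o) = 9*√(o² + y²) (z(y, o) = 9*√(y² + o²) = 9*√(o² + y²))
W(Z, B) = 5 (W(Z, B) = 7 - 1*2 = 7 - 2 = 5)
J = 5 + 45*√37 (J = 5 + 9*√((-5)² + 30²) = 5 + 9*√(25 + 900) = 5 + 9*√925 = 5 + 9*(5*√37) = 5 + 45*√37 ≈ 278.72)
J² = (5 + 45*√37)²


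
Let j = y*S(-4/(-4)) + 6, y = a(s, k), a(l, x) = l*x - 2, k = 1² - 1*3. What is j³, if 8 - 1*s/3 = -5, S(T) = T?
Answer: -405224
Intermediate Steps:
s = 39 (s = 24 - 3*(-5) = 24 + 15 = 39)
k = -2 (k = 1 - 3 = -2)
a(l, x) = -2 + l*x
y = -80 (y = -2 + 39*(-2) = -2 - 78 = -80)
j = -74 (j = -(-320)/(-4) + 6 = -(-320)*(-1)/4 + 6 = -80*1 + 6 = -80 + 6 = -74)
j³ = (-74)³ = -405224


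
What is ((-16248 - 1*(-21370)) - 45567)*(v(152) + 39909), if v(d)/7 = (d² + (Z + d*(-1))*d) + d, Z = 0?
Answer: -1657152985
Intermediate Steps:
v(d) = 7*d (v(d) = 7*((d² + (0 + d*(-1))*d) + d) = 7*((d² + (0 - d)*d) + d) = 7*((d² + (-d)*d) + d) = 7*((d² - d²) + d) = 7*(0 + d) = 7*d)
((-16248 - 1*(-21370)) - 45567)*(v(152) + 39909) = ((-16248 - 1*(-21370)) - 45567)*(7*152 + 39909) = ((-16248 + 21370) - 45567)*(1064 + 39909) = (5122 - 45567)*40973 = -40445*40973 = -1657152985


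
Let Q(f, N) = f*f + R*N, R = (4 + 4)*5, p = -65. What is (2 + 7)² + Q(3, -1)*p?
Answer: 2096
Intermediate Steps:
R = 40 (R = 8*5 = 40)
Q(f, N) = f² + 40*N (Q(f, N) = f*f + 40*N = f² + 40*N)
(2 + 7)² + Q(3, -1)*p = (2 + 7)² + (3² + 40*(-1))*(-65) = 9² + (9 - 40)*(-65) = 81 - 31*(-65) = 81 + 2015 = 2096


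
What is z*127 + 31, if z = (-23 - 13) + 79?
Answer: 5492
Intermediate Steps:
z = 43 (z = -36 + 79 = 43)
z*127 + 31 = 43*127 + 31 = 5461 + 31 = 5492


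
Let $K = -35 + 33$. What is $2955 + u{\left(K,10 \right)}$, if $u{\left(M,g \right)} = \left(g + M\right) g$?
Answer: $3035$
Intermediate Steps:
$K = -2$
$u{\left(M,g \right)} = g \left(M + g\right)$ ($u{\left(M,g \right)} = \left(M + g\right) g = g \left(M + g\right)$)
$2955 + u{\left(K,10 \right)} = 2955 + 10 \left(-2 + 10\right) = 2955 + 10 \cdot 8 = 2955 + 80 = 3035$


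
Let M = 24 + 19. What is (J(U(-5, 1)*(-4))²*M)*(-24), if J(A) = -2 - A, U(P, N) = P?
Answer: -499488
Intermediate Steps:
M = 43
(J(U(-5, 1)*(-4))²*M)*(-24) = ((-2 - (-5)*(-4))²*43)*(-24) = ((-2 - 1*20)²*43)*(-24) = ((-2 - 20)²*43)*(-24) = ((-22)²*43)*(-24) = (484*43)*(-24) = 20812*(-24) = -499488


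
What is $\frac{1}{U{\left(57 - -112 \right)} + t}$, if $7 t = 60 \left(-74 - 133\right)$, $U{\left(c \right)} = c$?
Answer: $- \frac{7}{11237} \approx -0.00062294$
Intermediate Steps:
$t = - \frac{12420}{7}$ ($t = \frac{60 \left(-74 - 133\right)}{7} = \frac{60 \left(-207\right)}{7} = \frac{1}{7} \left(-12420\right) = - \frac{12420}{7} \approx -1774.3$)
$\frac{1}{U{\left(57 - -112 \right)} + t} = \frac{1}{\left(57 - -112\right) - \frac{12420}{7}} = \frac{1}{\left(57 + 112\right) - \frac{12420}{7}} = \frac{1}{169 - \frac{12420}{7}} = \frac{1}{- \frac{11237}{7}} = - \frac{7}{11237}$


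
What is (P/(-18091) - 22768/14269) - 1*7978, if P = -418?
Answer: -2059850672908/258140479 ≈ -7979.6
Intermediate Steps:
(P/(-18091) - 22768/14269) - 1*7978 = (-418/(-18091) - 22768/14269) - 1*7978 = (-418*(-1/18091) - 22768*1/14269) - 7978 = (418/18091 - 22768/14269) - 7978 = -405931446/258140479 - 7978 = -2059850672908/258140479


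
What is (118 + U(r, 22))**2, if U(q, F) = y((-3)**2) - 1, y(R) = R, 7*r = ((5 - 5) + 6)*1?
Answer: 15876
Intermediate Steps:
r = 6/7 (r = (((5 - 5) + 6)*1)/7 = ((0 + 6)*1)/7 = (6*1)/7 = (1/7)*6 = 6/7 ≈ 0.85714)
U(q, F) = 8 (U(q, F) = (-3)**2 - 1 = 9 - 1 = 8)
(118 + U(r, 22))**2 = (118 + 8)**2 = 126**2 = 15876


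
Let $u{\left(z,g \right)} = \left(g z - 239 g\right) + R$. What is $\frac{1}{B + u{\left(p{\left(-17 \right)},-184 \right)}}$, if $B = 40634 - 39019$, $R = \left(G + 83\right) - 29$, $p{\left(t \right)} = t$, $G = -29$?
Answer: $\frac{1}{48744} \approx 2.0515 \cdot 10^{-5}$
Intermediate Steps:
$R = 25$ ($R = \left(-29 + 83\right) - 29 = 54 - 29 = 25$)
$u{\left(z,g \right)} = 25 - 239 g + g z$ ($u{\left(z,g \right)} = \left(g z - 239 g\right) + 25 = \left(- 239 g + g z\right) + 25 = 25 - 239 g + g z$)
$B = 1615$ ($B = 40634 - 39019 = 1615$)
$\frac{1}{B + u{\left(p{\left(-17 \right)},-184 \right)}} = \frac{1}{1615 - -47129} = \frac{1}{1615 + \left(25 + 43976 + 3128\right)} = \frac{1}{1615 + 47129} = \frac{1}{48744}$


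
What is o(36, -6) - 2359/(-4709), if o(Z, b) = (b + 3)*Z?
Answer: -506213/4709 ≈ -107.50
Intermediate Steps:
o(Z, b) = Z*(3 + b) (o(Z, b) = (3 + b)*Z = Z*(3 + b))
o(36, -6) - 2359/(-4709) = 36*(3 - 6) - 2359/(-4709) = 36*(-3) - 2359*(-1/4709) = -108 + 2359/4709 = -506213/4709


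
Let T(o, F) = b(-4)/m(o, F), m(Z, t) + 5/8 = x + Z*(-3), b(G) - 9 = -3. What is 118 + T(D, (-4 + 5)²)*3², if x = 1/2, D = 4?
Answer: 11014/97 ≈ 113.55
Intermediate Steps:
b(G) = 6 (b(G) = 9 - 3 = 6)
x = ½ ≈ 0.50000
m(Z, t) = -⅛ - 3*Z (m(Z, t) = -5/8 + (½ + Z*(-3)) = -5/8 + (½ - 3*Z) = -⅛ - 3*Z)
T(o, F) = 6/(-⅛ - 3*o)
118 + T(D, (-4 + 5)²)*3² = 118 - 48/(1 + 24*4)*3² = 118 - 48/(1 + 96)*9 = 118 - 48/97*9 = 118 - 432/97 = 11014/97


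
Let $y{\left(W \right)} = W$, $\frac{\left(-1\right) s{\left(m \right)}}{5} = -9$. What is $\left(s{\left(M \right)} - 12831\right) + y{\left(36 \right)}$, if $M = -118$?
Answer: $-12750$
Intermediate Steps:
$s{\left(m \right)} = 45$ ($s{\left(m \right)} = \left(-5\right) \left(-9\right) = 45$)
$\left(s{\left(M \right)} - 12831\right) + y{\left(36 \right)} = \left(45 - 12831\right) + 36 = -12786 + 36 = -12750$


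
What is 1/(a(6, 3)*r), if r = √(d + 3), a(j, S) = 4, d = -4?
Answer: -I/4 ≈ -0.25*I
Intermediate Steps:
r = I (r = √(-4 + 3) = √(-1) = I ≈ 1.0*I)
1/(a(6, 3)*r) = 1/(4*I) = -I/4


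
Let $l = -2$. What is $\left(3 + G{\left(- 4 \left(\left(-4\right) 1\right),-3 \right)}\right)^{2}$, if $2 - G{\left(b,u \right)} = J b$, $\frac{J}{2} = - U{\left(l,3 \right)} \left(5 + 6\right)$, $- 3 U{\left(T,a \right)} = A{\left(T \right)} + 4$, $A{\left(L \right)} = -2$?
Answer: $\frac{474721}{9} \approx 52747.0$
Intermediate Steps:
$U{\left(T,a \right)} = - \frac{2}{3}$ ($U{\left(T,a \right)} = - \frac{-2 + 4}{3} = \left(- \frac{1}{3}\right) 2 = - \frac{2}{3}$)
$J = \frac{44}{3}$ ($J = 2 \left(-1\right) \left(- \frac{2}{3}\right) \left(5 + 6\right) = 2 \cdot \frac{2}{3} \cdot 11 = 2 \cdot \frac{22}{3} = \frac{44}{3} \approx 14.667$)
$G{\left(b,u \right)} = 2 - \frac{44 b}{3}$
$\left(3 + G{\left(- 4 \left(\left(-4\right) 1\right),-3 \right)}\right)^{2} = \left(3 + \left(2 - \frac{44 \left(- 4 \left(\left(-4\right) 1\right)\right)}{3}\right)\right)^{2} = \left(3 + \left(2 - \frac{44 \left(\left(-4\right) \left(-4\right)\right)}{3}\right)\right)^{2} = \left(3 + \left(2 - \frac{704}{3}\right)\right)^{2} = \left(3 - \frac{698}{3}\right)^{2} = \left(- \frac{689}{3}\right)^{2} = \frac{474721}{9}$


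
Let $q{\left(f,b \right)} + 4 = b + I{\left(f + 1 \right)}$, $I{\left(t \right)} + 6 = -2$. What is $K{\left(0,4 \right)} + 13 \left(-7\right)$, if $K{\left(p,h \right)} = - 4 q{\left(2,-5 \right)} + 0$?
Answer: $-23$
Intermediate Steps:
$I{\left(t \right)} = -8$ ($I{\left(t \right)} = -6 - 2 = -8$)
$q{\left(f,b \right)} = -12 + b$ ($q{\left(f,b \right)} = -4 + \left(b - 8\right) = -4 + \left(-8 + b\right) = -12 + b$)
$K{\left(p,h \right)} = 68$ ($K{\left(p,h \right)} = - 4 \left(-12 - 5\right) + 0 = \left(-4\right) \left(-17\right) + 0 = 68 + 0 = 68$)
$K{\left(0,4 \right)} + 13 \left(-7\right) = 68 + 13 \left(-7\right) = 68 - 91 = -23$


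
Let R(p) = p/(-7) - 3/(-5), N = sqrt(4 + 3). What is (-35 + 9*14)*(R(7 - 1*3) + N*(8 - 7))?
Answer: 13/5 + 91*sqrt(7) ≈ 243.36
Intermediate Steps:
N = sqrt(7) ≈ 2.6458
R(p) = 3/5 - p/7 (R(p) = p*(-1/7) - 3*(-1/5) = -p/7 + 3/5 = 3/5 - p/7)
(-35 + 9*14)*(R(7 - 1*3) + N*(8 - 7)) = (-35 + 9*14)*((3/5 - (7 - 1*3)/7) + sqrt(7)*(8 - 7)) = (-35 + 126)*((3/5 - (7 - 3)/7) + sqrt(7)*1) = 91*((3/5 - 1/7*4) + sqrt(7)) = 91*((3/5 - 4/7) + sqrt(7)) = 91*(1/35 + sqrt(7)) = 13/5 + 91*sqrt(7)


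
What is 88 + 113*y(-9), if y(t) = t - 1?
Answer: -1042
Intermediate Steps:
y(t) = -1 + t
88 + 113*y(-9) = 88 + 113*(-1 - 9) = 88 + 113*(-10) = 88 - 1130 = -1042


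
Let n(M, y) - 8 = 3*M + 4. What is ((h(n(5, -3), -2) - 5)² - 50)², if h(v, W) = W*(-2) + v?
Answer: 391876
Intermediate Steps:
n(M, y) = 12 + 3*M (n(M, y) = 8 + (3*M + 4) = 8 + (4 + 3*M) = 12 + 3*M)
h(v, W) = v - 2*W (h(v, W) = -2*W + v = v - 2*W)
((h(n(5, -3), -2) - 5)² - 50)² = ((((12 + 3*5) - 2*(-2)) - 5)² - 50)² = ((((12 + 15) + 4) - 5)² - 50)² = (((27 + 4) - 5)² - 50)² = ((31 - 5)² - 50)² = (26² - 50)² = (676 - 50)² = 626² = 391876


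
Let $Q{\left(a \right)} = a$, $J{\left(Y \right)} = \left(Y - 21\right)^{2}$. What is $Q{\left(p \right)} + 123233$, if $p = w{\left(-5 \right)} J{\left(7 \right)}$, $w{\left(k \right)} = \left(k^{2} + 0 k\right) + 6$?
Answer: $129309$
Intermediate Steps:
$J{\left(Y \right)} = \left(-21 + Y\right)^{2}$ ($J{\left(Y \right)} = \left(Y - 21\right)^{2} = \left(-21 + Y\right)^{2}$)
$w{\left(k \right)} = 6 + k^{2}$ ($w{\left(k \right)} = \left(k^{2} + 0\right) + 6 = k^{2} + 6 = 6 + k^{2}$)
$p = 6076$ ($p = \left(6 + \left(-5\right)^{2}\right) \left(-21 + 7\right)^{2} = \left(6 + 25\right) \left(-14\right)^{2} = 31 \cdot 196 = 6076$)
$Q{\left(p \right)} + 123233 = 6076 + 123233 = 129309$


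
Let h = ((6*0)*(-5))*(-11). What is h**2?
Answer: 0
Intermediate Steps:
h = 0 (h = (0*(-5))*(-11) = 0*(-11) = 0)
h**2 = 0**2 = 0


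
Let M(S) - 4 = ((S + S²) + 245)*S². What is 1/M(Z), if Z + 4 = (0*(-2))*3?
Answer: 1/4116 ≈ 0.00024295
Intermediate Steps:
Z = -4 (Z = -4 + (0*(-2))*3 = -4 + 0*3 = -4 + 0 = -4)
M(S) = 4 + S²*(245 + S + S²) (M(S) = 4 + ((S + S²) + 245)*S² = 4 + (245 + S + S²)*S² = 4 + S²*(245 + S + S²))
1/M(Z) = 1/(4 + (-4)³ + (-4)⁴ + 245*(-4)²) = 1/(4 - 64 + 256 + 245*16) = 1/(4 - 64 + 256 + 3920) = 1/4116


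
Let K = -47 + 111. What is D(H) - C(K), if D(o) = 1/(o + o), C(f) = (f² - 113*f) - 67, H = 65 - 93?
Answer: 179367/56 ≈ 3203.0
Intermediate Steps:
H = -28
K = 64
C(f) = -67 + f² - 113*f
D(o) = 1/(2*o)
D(H) - C(K) = (½)/(-28) - (-67 + 64² - 113*64) = (½)*(-1/28) - (-67 + 4096 - 7232) = -1/56 - 1*(-3203) = -1/56 + 3203 = 179367/56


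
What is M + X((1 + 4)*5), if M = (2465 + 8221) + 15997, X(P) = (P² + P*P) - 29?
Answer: 27904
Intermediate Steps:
X(P) = -29 + 2*P² (X(P) = (P² + P²) - 29 = 2*P² - 29 = -29 + 2*P²)
M = 26683 (M = 10686 + 15997 = 26683)
M + X((1 + 4)*5) = 26683 + (-29 + 2*((1 + 4)*5)²) = 26683 + (-29 + 2*(5*5)²) = 26683 + (-29 + 2*25²) = 26683 + (-29 + 2*625) = 26683 + (-29 + 1250) = 26683 + 1221 = 27904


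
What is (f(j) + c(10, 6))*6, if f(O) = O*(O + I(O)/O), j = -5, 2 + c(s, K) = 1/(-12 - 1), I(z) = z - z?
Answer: 1788/13 ≈ 137.54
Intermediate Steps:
I(z) = 0
c(s, K) = -27/13 (c(s, K) = -2 + 1/(-12 - 1) = -2 + 1/(-13) = -2 - 1/13 = -27/13)
f(O) = O**2 (f(O) = O*(O + 0/O) = O*(O + 0) = O*O = O**2)
(f(j) + c(10, 6))*6 = ((-5)**2 - 27/13)*6 = (25 - 27/13)*6 = (298/13)*6 = 1788/13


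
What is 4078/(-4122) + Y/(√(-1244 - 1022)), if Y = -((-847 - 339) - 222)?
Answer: -2039/2061 - 64*I*√2266/103 ≈ -0.98933 - 29.578*I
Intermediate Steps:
Y = 1408 (Y = -(-1186 - 222) = -1*(-1408) = 1408)
4078/(-4122) + Y/(√(-1244 - 1022)) = 4078/(-4122) + 1408/(√(-1244 - 1022)) = 4078*(-1/4122) + 1408/(√(-2266)) = -2039/2061 + 1408/((I*√2266)) = -2039/2061 + 1408*(-I*√2266/2266) = -2039/2061 - 64*I*√2266/103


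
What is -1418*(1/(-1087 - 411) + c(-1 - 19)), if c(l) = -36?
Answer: 38235661/749 ≈ 51049.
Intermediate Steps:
-1418*(1/(-1087 - 411) + c(-1 - 19)) = -1418*(1/(-1087 - 411) - 36) = -1418*(1/(-1498) - 36) = -1418*(-1/1498 - 36) = -1418*(-53929/1498) = 38235661/749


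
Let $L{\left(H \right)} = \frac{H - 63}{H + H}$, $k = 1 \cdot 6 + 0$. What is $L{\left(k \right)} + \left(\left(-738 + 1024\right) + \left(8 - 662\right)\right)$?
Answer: $- \frac{1491}{4} \approx -372.75$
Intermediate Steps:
$k = 6$ ($k = 6 + 0 = 6$)
$L{\left(H \right)} = \frac{-63 + H}{2 H}$
$L{\left(k \right)} + \left(\left(-738 + 1024\right) + \left(8 - 662\right)\right) = \frac{-63 + 6}{2 \cdot 6} + \left(\left(-738 + 1024\right) + \left(8 - 662\right)\right) = \frac{1}{2} \cdot \frac{1}{6} \left(-57\right) + \left(286 - 654\right) = - \frac{19}{4} - 368 = - \frac{1491}{4}$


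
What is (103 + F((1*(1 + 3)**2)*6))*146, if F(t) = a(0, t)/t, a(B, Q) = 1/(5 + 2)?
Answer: 5052841/336 ≈ 15038.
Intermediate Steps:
a(B, Q) = 1/7
F(t) = 1/(7*t)
(103 + F((1*(1 + 3)**2)*6))*146 = (103 + 1/(7*(((1*(1 + 3)**2)*6))))*146 = (103 + 1/(7*(((1*4**2)*6))))*146 = (103 + 1/(7*(((1*16)*6))))*146 = (103 + 1/(7*((16*6))))*146 = (103 + (1/7)/96)*146 = (103 + (1/7)*(1/96))*146 = (103 + 1/672)*146 = (69217/672)*146 = 5052841/336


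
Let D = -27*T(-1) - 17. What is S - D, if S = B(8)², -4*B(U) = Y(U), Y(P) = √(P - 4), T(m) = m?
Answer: -39/4 ≈ -9.7500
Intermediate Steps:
Y(P) = √(-4 + P)
B(U) = -√(-4 + U)/4
D = 10 (D = -27*(-1) - 17 = 27 - 17 = 10)
S = ¼ (S = (-√(-4 + 8)/4)² = (-√4/4)² = (-¼*2)² = (-½)² = ¼ ≈ 0.25000)
S - D = ¼ - 1*10 = ¼ - 10 = -39/4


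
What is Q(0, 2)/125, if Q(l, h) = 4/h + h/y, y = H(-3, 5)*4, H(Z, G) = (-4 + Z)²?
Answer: 197/12250 ≈ 0.016082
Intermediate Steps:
y = 196 (y = (-4 - 3)²*4 = (-7)²*4 = 49*4 = 196)
Q(l, h) = 4/h + h/196
Q(0, 2)/125 = (4/2 + (1/196)*2)/125 = (4*(½) + 1/98)*(1/125) = (2 + 1/98)*(1/125) = (197/98)*(1/125) = 197/12250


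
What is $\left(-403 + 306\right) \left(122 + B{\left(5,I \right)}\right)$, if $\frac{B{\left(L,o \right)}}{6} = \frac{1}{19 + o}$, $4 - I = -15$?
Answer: $- \frac{225137}{19} \approx -11849.0$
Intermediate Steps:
$I = 19$ ($I = 4 - -15 = 4 + 15 = 19$)
$B{\left(L,o \right)} = \frac{6}{19 + o}$
$\left(-403 + 306\right) \left(122 + B{\left(5,I \right)}\right) = \left(-403 + 306\right) \left(122 + \frac{6}{19 + 19}\right) = - 97 \left(122 + \frac{6}{38}\right) = - 97 \left(122 + 6 \cdot \frac{1}{38}\right) = - 97 \left(122 + \frac{3}{19}\right) = \left(-97\right) \frac{2321}{19} = - \frac{225137}{19}$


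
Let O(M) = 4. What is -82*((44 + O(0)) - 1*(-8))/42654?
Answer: -2296/21327 ≈ -0.10766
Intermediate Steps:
-82*((44 + O(0)) - 1*(-8))/42654 = -82*((44 + 4) - 1*(-8))/42654 = -82*(48 + 8)*(1/42654) = -82*56*(1/42654) = -4592*1/42654 = -2296/21327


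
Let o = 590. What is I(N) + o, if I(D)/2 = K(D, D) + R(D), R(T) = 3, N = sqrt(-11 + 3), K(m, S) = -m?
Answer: 596 - 4*I*sqrt(2) ≈ 596.0 - 5.6569*I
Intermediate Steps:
N = 2*I*sqrt(2) (N = sqrt(-8) = 2*I*sqrt(2) ≈ 2.8284*I)
I(D) = 6 - 2*D (I(D) = 2*(-D + 3) = 2*(3 - D) = 6 - 2*D)
I(N) + o = (6 - 4*I*sqrt(2)) + 590 = 596 - 4*I*sqrt(2)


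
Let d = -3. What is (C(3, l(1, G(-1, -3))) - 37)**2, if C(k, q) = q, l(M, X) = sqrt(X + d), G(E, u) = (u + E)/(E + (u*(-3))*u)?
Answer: 9563/7 - 148*I*sqrt(35)/7 ≈ 1366.1 - 125.08*I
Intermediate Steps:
G(E, u) = (E + u)/(E - 3*u**2) (G(E, u) = (E + u)/(E + (-3*u)*u) = (E + u)/(E - 3*u**2))
l(M, X) = sqrt(-3 + X) (l(M, X) = sqrt(X - 3) = sqrt(-3 + X))
(C(3, l(1, G(-1, -3))) - 37)**2 = (sqrt(-3 + (-1 - 3)/(-1 - 3*(-3)**2)) - 37)**2 = (sqrt(-3 - 4/(-1 - 3*9)) - 37)**2 = (sqrt(-3 - 4/(-1 - 27)) - 37)**2 = (sqrt(-3 - 4/(-28)) - 37)**2 = (sqrt(-3 - 1/28*(-4)) - 37)**2 = (sqrt(-3 + 1/7) - 37)**2 = (sqrt(-20/7) - 37)**2 = (2*I*sqrt(35)/7 - 37)**2 = (-37 + 2*I*sqrt(35)/7)**2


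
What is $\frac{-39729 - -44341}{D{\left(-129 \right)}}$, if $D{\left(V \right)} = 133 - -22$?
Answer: $\frac{4612}{155} \approx 29.755$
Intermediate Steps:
$D{\left(V \right)} = 155$ ($D{\left(V \right)} = 133 + 22 = 155$)
$\frac{-39729 - -44341}{D{\left(-129 \right)}} = \frac{-39729 - -44341}{155} = \left(-39729 + 44341\right) \frac{1}{155} = 4612 \cdot \frac{1}{155} = \frac{4612}{155}$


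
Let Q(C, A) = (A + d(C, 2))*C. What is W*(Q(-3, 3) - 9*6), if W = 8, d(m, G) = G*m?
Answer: -360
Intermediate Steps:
Q(C, A) = C*(A + 2*C) (Q(C, A) = (A + 2*C)*C = C*(A + 2*C))
W*(Q(-3, 3) - 9*6) = 8*(-3*(3 + 2*(-3)) - 9*6) = 8*(-3*(3 - 6) - 54) = 8*(-3*(-3) - 54) = 8*(9 - 54) = 8*(-45) = -360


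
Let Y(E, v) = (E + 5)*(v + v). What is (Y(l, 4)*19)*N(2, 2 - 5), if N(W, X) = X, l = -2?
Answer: -1368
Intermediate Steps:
Y(E, v) = 2*v*(5 + E) (Y(E, v) = (5 + E)*(2*v) = 2*v*(5 + E))
(Y(l, 4)*19)*N(2, 2 - 5) = ((2*4*(5 - 2))*19)*(2 - 5) = ((2*4*3)*19)*(-3) = (24*19)*(-3) = 456*(-3) = -1368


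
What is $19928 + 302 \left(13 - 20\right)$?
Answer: $17814$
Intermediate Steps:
$19928 + 302 \left(13 - 20\right) = 19928 + 302 \left(-7\right) = 19928 - 2114 = 17814$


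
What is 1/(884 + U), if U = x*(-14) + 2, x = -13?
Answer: 1/1068 ≈ 0.00093633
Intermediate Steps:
U = 184 (U = -13*(-14) + 2 = 182 + 2 = 184)
1/(884 + U) = 1/(884 + 184) = 1/1068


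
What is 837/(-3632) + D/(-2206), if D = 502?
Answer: -1834843/4006096 ≈ -0.45801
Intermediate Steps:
837/(-3632) + D/(-2206) = 837/(-3632) + 502/(-2206) = 837*(-1/3632) + 502*(-1/2206) = -837/3632 - 251/1103 = -1834843/4006096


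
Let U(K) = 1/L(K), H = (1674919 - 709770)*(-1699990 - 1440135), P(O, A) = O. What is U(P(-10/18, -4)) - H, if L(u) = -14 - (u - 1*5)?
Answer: 230332326275491/76 ≈ 3.0307e+12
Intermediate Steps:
L(u) = -9 - u (L(u) = -14 - (u - 5) = -14 - (-5 + u) = -14 + (5 - u) = -9 - u)
H = -3030688503625 (H = 965149*(-3140125) = -3030688503625)
U(K) = 1/(-9 - K)
U(P(-10/18, -4)) - H = -1/(9 - 10/18) - 1*(-3030688503625) = -1/(9 - 10*1/18) + 3030688503625 = -1/(9 - 5/9) + 3030688503625 = -1/76/9 + 3030688503625 = -1*9/76 + 3030688503625 = -9/76 + 3030688503625 = 230332326275491/76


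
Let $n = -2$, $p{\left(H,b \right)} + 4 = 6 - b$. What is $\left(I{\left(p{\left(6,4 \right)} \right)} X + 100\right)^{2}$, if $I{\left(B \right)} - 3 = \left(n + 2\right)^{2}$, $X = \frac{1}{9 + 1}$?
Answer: $\frac{1006009}{100} \approx 10060.0$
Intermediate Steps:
$p{\left(H,b \right)} = 2 - b$ ($p{\left(H,b \right)} = -4 - \left(-6 + b\right) = 2 - b$)
$X = \frac{1}{10} \approx 0.1$
$I{\left(B \right)} = 3$ ($I{\left(B \right)} = 3 + \left(-2 + 2\right)^{2} = 3 + 0^{2} = 3 + 0 = 3$)
$\left(I{\left(p{\left(6,4 \right)} \right)} X + 100\right)^{2} = \left(3 \cdot \frac{1}{10} + 100\right)^{2} = \left(\frac{3}{10} + 100\right)^{2} = \left(\frac{1003}{10}\right)^{2} = \frac{1006009}{100}$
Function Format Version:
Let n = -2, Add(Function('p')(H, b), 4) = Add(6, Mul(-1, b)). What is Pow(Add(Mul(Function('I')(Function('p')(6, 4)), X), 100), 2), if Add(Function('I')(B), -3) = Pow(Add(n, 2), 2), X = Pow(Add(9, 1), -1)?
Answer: Rational(1006009, 100) ≈ 10060.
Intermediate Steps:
Function('p')(H, b) = Add(2, Mul(-1, b)) (Function('p')(H, b) = Add(-4, Add(6, Mul(-1, b))) = Add(2, Mul(-1, b)))
X = Rational(1, 10) (X = Pow(10, -1) = Rational(1, 10) ≈ 0.10000)
Function('I')(B) = 3 (Function('I')(B) = Add(3, Pow(Add(-2, 2), 2)) = Add(3, Pow(0, 2)) = Add(3, 0) = 3)
Pow(Add(Mul(Function('I')(Function('p')(6, 4)), X), 100), 2) = Pow(Add(Mul(3, Rational(1, 10)), 100), 2) = Pow(Add(Rational(3, 10), 100), 2) = Pow(Rational(1003, 10), 2) = Rational(1006009, 100)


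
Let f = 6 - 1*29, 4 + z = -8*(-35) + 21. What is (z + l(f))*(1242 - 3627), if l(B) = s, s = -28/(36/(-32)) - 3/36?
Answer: -3070025/4 ≈ -7.6751e+5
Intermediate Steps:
z = 297 (z = -4 + (-8*(-35) + 21) = -4 + (280 + 21) = -4 + 301 = 297)
f = -23 (f = 6 - 29 = -23)
s = 893/36 (s = -28/(36*(-1/32)) - 3*1/36 = -28/(-9/8) - 1/12 = -28*(-8/9) - 1/12 = 224/9 - 1/12 = 893/36 ≈ 24.806)
l(B) = 893/36
(z + l(f))*(1242 - 3627) = (297 + 893/36)*(1242 - 3627) = (11585/36)*(-2385) = -3070025/4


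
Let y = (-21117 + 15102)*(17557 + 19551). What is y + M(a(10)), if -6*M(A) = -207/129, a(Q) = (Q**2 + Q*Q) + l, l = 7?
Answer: -19195597297/86 ≈ -2.2320e+8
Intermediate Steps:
y = -223204620 (y = -6015*37108 = -223204620)
a(Q) = 7 + 2*Q**2 (a(Q) = (Q**2 + Q*Q) + 7 = (Q**2 + Q**2) + 7 = 2*Q**2 + 7 = 7 + 2*Q**2)
M(A) = 23/86 (M(A) = -(-69)/(2*129) = -1/6*(-69/43) = 23/86)
y + M(a(10)) = -223204620 + 23/86 = -19195597297/86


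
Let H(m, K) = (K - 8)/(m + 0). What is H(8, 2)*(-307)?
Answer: 921/4 ≈ 230.25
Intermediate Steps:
H(m, K) = (-8 + K)/m
H(8, 2)*(-307) = ((-8 + 2)/8)*(-307) = ((⅛)*(-6))*(-307) = -¾*(-307) = 921/4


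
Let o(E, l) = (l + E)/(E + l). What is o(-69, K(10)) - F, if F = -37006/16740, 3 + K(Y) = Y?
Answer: 26873/8370 ≈ 3.2106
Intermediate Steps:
K(Y) = -3 + Y
o(E, l) = 1 (o(E, l) = (E + l)/(E + l) = 1)
F = -18503/8370 (F = -37006*1/16740 = -18503/8370 ≈ -2.2106)
o(-69, K(10)) - F = 1 - 1*(-18503/8370) = 1 + 18503/8370 = 26873/8370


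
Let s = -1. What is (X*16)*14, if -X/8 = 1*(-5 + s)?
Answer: 10752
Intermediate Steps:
X = 48 (X = -8*(-5 - 1) = -8*(-6) = 48)
(X*16)*14 = (48*16)*14 = 768*14 = 10752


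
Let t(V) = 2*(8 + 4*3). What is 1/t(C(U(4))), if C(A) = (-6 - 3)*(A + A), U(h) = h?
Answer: 1/40 ≈ 0.025000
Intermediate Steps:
C(A) = -18*A
t(V) = 40 (t(V) = 2*(8 + 12) = 2*20 = 40)
1/t(C(U(4))) = 1/40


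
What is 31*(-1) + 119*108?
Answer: 12821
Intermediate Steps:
31*(-1) + 119*108 = -31 + 12852 = 12821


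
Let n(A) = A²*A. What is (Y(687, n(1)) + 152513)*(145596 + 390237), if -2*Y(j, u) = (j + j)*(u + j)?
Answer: -171543184119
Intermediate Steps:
n(A) = A³
Y(j, u) = -j*(j + u) (Y(j, u) = -(j + j)*(u + j)/2 = -2*j*(j + u)/2 = -j*(j + u))
(Y(687, n(1)) + 152513)*(145596 + 390237) = (-1*687*(687 + 1³) + 152513)*(145596 + 390237) = (-1*687*(687 + 1) + 152513)*535833 = (-1*687*688 + 152513)*535833 = (-472656 + 152513)*535833 = -320143*535833 = -171543184119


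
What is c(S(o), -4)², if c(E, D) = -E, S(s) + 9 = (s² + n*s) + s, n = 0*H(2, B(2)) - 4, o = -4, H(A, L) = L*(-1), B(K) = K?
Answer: 361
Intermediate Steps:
H(A, L) = -L
n = -4 (n = 0*(-1*2) - 4 = 0*(-2) - 4 = 0 - 4 = -4)
S(s) = -9 + s² - 3*s (S(s) = -9 + ((s² - 4*s) + s) = -9 + (s² - 3*s) = -9 + s² - 3*s)
c(S(o), -4)² = (-(-9 + (-4)² - 3*(-4)))² = (-(-9 + 16 + 12))² = (-1*19)² = (-19)² = 361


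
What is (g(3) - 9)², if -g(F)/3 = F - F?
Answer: 81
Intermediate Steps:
g(F) = 0 (g(F) = -3*(F - F) = -3*0 = 0)
(g(3) - 9)² = (0 - 9)² = (-9)² = 81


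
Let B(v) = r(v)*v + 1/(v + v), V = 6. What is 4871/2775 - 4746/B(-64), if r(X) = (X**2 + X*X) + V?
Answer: 328812480007/186363497175 ≈ 1.7644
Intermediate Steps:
r(X) = 6 + 2*X**2 (r(X) = (X**2 + X*X) + 6 = (X**2 + X**2) + 6 = 2*X**2 + 6 = 6 + 2*X**2)
B(v) = 1/(2*v) + v*(6 + 2*v**2) (B(v) = (6 + 2*v**2)*v + 1/(v + v) = v*(6 + 2*v**2) + 1/(2*v) = 1/(2*v) + v*(6 + 2*v**2))
4871/2775 - 4746/B(-64) = 4871/2775 - 4746/((1/2)/(-64) + 2*(-64)**3 + 6*(-64)) = 4871*(1/2775) - 4746/((1/2)*(-1/64) + 2*(-262144) - 384) = 4871/2775 - 4746/(-1/128 - 524288 - 384) = 4871/2775 - 4746/(-67158017/128) = 4871/2775 - 4746*(-128/67158017) = 4871/2775 + 607488/67158017 = 328812480007/186363497175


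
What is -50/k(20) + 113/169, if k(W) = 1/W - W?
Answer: 214087/67431 ≈ 3.1749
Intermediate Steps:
-50/k(20) + 113/169 = -50/(1/20 - 1*20) + 113/169 = -50/(1/20 - 20) + 113*(1/169) = -50/(-399/20) + 113/169 = -50*(-20/399) + 113/169 = 1000/399 + 113/169 = 214087/67431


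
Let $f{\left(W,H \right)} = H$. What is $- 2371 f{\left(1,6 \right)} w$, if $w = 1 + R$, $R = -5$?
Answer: $56904$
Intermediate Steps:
$w = -4$ ($w = 1 - 5 = -4$)
$- 2371 f{\left(1,6 \right)} w = \left(-2371\right) 6 \left(-4\right) = \left(-14226\right) \left(-4\right) = 56904$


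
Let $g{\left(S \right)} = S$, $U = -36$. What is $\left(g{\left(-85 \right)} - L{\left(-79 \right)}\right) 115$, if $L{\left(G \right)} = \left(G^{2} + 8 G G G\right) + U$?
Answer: $452872530$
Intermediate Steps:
$L{\left(G \right)} = -36 + G^{2} + 8 G^{3}$ ($L{\left(G \right)} = \left(G^{2} + 8 G G G\right) - 36 = \left(G^{2} + 8 G^{2} G\right) - 36 = \left(G^{2} + 8 G^{3}\right) - 36 = -36 + G^{2} + 8 G^{3}$)
$\left(g{\left(-85 \right)} - L{\left(-79 \right)}\right) 115 = \left(-85 - \left(-36 + \left(-79\right)^{2} + 8 \left(-79\right)^{3}\right)\right) 115 = \left(-85 - \left(-36 + 6241 + 8 \left(-493039\right)\right)\right) 115 = \left(-85 - \left(-36 + 6241 - 3944312\right)\right) 115 = \left(-85 - -3938107\right) 115 = \left(-85 + 3938107\right) 115 = 3938022 \cdot 115 = 452872530$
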